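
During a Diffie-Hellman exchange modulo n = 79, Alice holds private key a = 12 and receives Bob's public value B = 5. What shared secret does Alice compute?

Shared key K = 5^12 mod 79.
5^1 ≡ 5 (mod 79)
5^2 = (5^1)^2 ≡ 5^2 = 25 ≡ 25 (mod 79)
5^4 = (5^2)^2 ≡ 25^2 = 625 ≡ 72 (mod 79)
5^8 = (5^4)^2 ≡ 72^2 = 5184 ≡ 49 (mod 79)
5^12 = 5^8 · 5^4 ≡ 49 · 72 ≡ 52 (mod 79).

52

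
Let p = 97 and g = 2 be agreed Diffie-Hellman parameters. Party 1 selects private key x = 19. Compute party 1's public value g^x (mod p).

3

Public value = 2^19 (mod 97).
2^1 ≡ 2 (mod 97)
2^2 = (2^1)^2 ≡ 2^2 = 4 ≡ 4 (mod 97)
2^4 = (2^2)^2 ≡ 4^2 = 16 ≡ 16 (mod 97)
2^8 = (2^4)^2 ≡ 16^2 = 256 ≡ 62 (mod 97)
2^16 = (2^8)^2 ≡ 62^2 = 3844 ≡ 61 (mod 97)
2^19 = 2^16 · 2^2 · 2^1 ≡ 61 · 4 · 2 ≡ 3 (mod 97).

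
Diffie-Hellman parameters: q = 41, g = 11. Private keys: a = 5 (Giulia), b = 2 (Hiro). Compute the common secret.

9

Giulia sends A = g^a mod q = 11^5 mod 41.
11^1 ≡ 11 (mod 41)
11^2 = (11^1)^2 ≡ 11^2 = 121 ≡ 39 (mod 41)
11^4 = (11^2)^2 ≡ 39^2 = 1521 ≡ 4 (mod 41)
11^5 = 11^4 · 11^1 ≡ 4 · 11 ≡ 3 (mod 41).
So A = 3. Hiro then computes K = A^b mod q = 3^2 mod 41.
3^1 ≡ 3 (mod 41)
3^2 = (3^1)^2 ≡ 3^2 = 9 ≡ 9 (mod 41)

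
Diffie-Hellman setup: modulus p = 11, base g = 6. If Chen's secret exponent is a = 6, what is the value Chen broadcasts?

Public value = 6^6 mod 11.
6^1 ≡ 6 (mod 11)
6^2 = (6^1)^2 ≡ 6^2 = 36 ≡ 3 (mod 11)
6^4 = (6^2)^2 ≡ 3^2 = 9 ≡ 9 (mod 11)
6^6 = 6^4 · 6^2 ≡ 9 · 3 ≡ 5 (mod 11).

5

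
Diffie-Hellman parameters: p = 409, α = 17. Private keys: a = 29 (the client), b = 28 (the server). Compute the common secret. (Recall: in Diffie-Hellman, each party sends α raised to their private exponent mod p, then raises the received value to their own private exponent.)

The server sends B = α^b mod p = 17^28 mod 409.
17^1 ≡ 17 (mod 409)
17^2 = (17^1)^2 ≡ 17^2 = 289 ≡ 289 (mod 409)
17^4 = (17^2)^2 ≡ 289^2 = 83521 ≡ 85 (mod 409)
17^8 = (17^4)^2 ≡ 85^2 = 7225 ≡ 272 (mod 409)
17^16 = (17^8)^2 ≡ 272^2 = 73984 ≡ 364 (mod 409)
17^28 = 17^16 · 17^8 · 17^4 ≡ 364 · 272 · 85 ≡ 96 (mod 409).
So B = 96. The client then computes K = B^a mod p = 96^29 mod 409.
96^1 ≡ 96 (mod 409)
96^2 = (96^1)^2 ≡ 96^2 = 9216 ≡ 218 (mod 409)
96^4 = (96^2)^2 ≡ 218^2 = 47524 ≡ 80 (mod 409)
96^8 = (96^4)^2 ≡ 80^2 = 6400 ≡ 265 (mod 409)
96^16 = (96^8)^2 ≡ 265^2 = 70225 ≡ 286 (mod 409)
96^29 = 96^16 · 96^8 · 96^4 · 96^1 ≡ 286 · 265 · 80 · 96 ≡ 77 (mod 409).

77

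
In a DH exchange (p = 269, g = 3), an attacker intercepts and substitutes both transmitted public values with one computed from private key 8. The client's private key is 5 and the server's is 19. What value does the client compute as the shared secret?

66

The client receives an attacker's public value M = 3^8 mod 269 instead of the honest one.
3^1 ≡ 3 (mod 269)
3^2 = (3^1)^2 ≡ 3^2 = 9 ≡ 9 (mod 269)
3^4 = (3^2)^2 ≡ 9^2 = 81 ≡ 81 (mod 269)
3^8 = (3^4)^2 ≡ 81^2 = 6561 ≡ 105 (mod 269)
So M = 105. The client computes K = M^5 mod 269.
105^1 ≡ 105 (mod 269)
105^2 = (105^1)^2 ≡ 105^2 = 11025 ≡ 265 (mod 269)
105^4 = (105^2)^2 ≡ 265^2 = 70225 ≡ 16 (mod 269)
105^5 = 105^4 · 105^1 ≡ 16 · 105 ≡ 66 (mod 269).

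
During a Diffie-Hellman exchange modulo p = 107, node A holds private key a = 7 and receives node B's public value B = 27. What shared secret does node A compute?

Shared key K = 27^7 mod 107.
27^1 ≡ 27 (mod 107)
27^2 = (27^1)^2 ≡ 27^2 = 729 ≡ 87 (mod 107)
27^4 = (27^2)^2 ≡ 87^2 = 7569 ≡ 79 (mod 107)
27^7 = 27^4 · 27^2 · 27^1 ≡ 79 · 87 · 27 ≡ 33 (mod 107).

33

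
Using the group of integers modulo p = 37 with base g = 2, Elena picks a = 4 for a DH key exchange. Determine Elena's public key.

16

Public value = 2^4 (mod 37).
2^1 ≡ 2 (mod 37)
2^2 = (2^1)^2 ≡ 2^2 = 4 ≡ 4 (mod 37)
2^4 = (2^2)^2 ≡ 4^2 = 16 ≡ 16 (mod 37)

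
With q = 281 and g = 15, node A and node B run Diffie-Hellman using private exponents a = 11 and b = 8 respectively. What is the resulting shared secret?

Node A sends A = g^a mod q = 15^11 mod 281.
15^1 ≡ 15 (mod 281)
15^2 = (15^1)^2 ≡ 15^2 = 225 ≡ 225 (mod 281)
15^4 = (15^2)^2 ≡ 225^2 = 50625 ≡ 45 (mod 281)
15^8 = (15^4)^2 ≡ 45^2 = 2025 ≡ 58 (mod 281)
15^11 = 15^8 · 15^2 · 15^1 ≡ 58 · 225 · 15 ≡ 174 (mod 281).
So A = 174. Node B then computes K = A^b mod q = 174^8 mod 281.
174^1 ≡ 174 (mod 281)
174^2 = (174^1)^2 ≡ 174^2 = 30276 ≡ 209 (mod 281)
174^4 = (174^2)^2 ≡ 209^2 = 43681 ≡ 126 (mod 281)
174^8 = (174^4)^2 ≡ 126^2 = 15876 ≡ 140 (mod 281)

140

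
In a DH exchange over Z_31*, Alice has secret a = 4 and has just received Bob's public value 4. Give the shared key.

Shared key K = 4^4 mod 31.
4^1 ≡ 4 (mod 31)
4^2 = (4^1)^2 ≡ 4^2 = 16 ≡ 16 (mod 31)
4^4 = (4^2)^2 ≡ 16^2 = 256 ≡ 8 (mod 31)

8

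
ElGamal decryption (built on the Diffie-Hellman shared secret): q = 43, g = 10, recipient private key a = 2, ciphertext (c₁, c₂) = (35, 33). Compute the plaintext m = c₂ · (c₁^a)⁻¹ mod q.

Shared mask s = c₁^a mod q = 35^2 mod 43.
35^1 ≡ 35 (mod 43)
35^2 = (35^1)^2 ≡ 35^2 = 1225 ≡ 21 (mod 43)
So s = 21; s⁻¹ ≡ 41 (mod 43).
m = c₂ · s⁻¹ mod 43 = 33 · 41 mod 43 = 20.

20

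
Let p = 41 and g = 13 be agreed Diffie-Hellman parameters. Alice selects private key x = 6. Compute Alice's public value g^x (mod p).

2

Public value = 13^6 (mod 41).
13^1 ≡ 13 (mod 41)
13^2 = (13^1)^2 ≡ 13^2 = 169 ≡ 5 (mod 41)
13^4 = (13^2)^2 ≡ 5^2 = 25 ≡ 25 (mod 41)
13^6 = 13^4 · 13^2 ≡ 25 · 5 ≡ 2 (mod 41).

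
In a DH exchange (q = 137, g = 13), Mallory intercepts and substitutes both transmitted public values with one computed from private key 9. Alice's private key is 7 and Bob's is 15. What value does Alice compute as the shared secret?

Alice receives Mallory's public value M = 13^9 mod 137 instead of the honest one.
13^1 ≡ 13 (mod 137)
13^2 = (13^1)^2 ≡ 13^2 = 169 ≡ 32 (mod 137)
13^4 = (13^2)^2 ≡ 32^2 = 1024 ≡ 65 (mod 137)
13^8 = (13^4)^2 ≡ 65^2 = 4225 ≡ 115 (mod 137)
13^9 = 13^8 · 13^1 ≡ 115 · 13 ≡ 125 (mod 137).
So M = 125. Alice computes K = M^7 mod 137.
125^1 ≡ 125 (mod 137)
125^2 = (125^1)^2 ≡ 125^2 = 15625 ≡ 7 (mod 137)
125^4 = (125^2)^2 ≡ 7^2 = 49 ≡ 49 (mod 137)
125^7 = 125^4 · 125^2 · 125^1 ≡ 49 · 7 · 125 ≡ 131 (mod 137).

131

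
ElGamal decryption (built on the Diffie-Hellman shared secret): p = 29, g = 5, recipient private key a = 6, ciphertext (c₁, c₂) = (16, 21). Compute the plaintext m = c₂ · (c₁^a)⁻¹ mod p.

17

Shared mask s = c₁^a mod p = 16^6 mod 29.
16^1 ≡ 16 (mod 29)
16^2 = (16^1)^2 ≡ 16^2 = 256 ≡ 24 (mod 29)
16^4 = (16^2)^2 ≡ 24^2 = 576 ≡ 25 (mod 29)
16^6 = 16^4 · 16^2 ≡ 25 · 24 ≡ 20 (mod 29).
So s = 20; s⁻¹ ≡ 16 (mod 29).
m = c₂ · s⁻¹ mod 29 = 21 · 16 mod 29 = 17.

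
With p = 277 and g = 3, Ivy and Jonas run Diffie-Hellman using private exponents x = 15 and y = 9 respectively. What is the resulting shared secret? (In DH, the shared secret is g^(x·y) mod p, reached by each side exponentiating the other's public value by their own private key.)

236

Jonas sends B = g^y mod p = 3^9 mod 277.
3^1 ≡ 3 (mod 277)
3^2 = (3^1)^2 ≡ 3^2 = 9 ≡ 9 (mod 277)
3^4 = (3^2)^2 ≡ 9^2 = 81 ≡ 81 (mod 277)
3^8 = (3^4)^2 ≡ 81^2 = 6561 ≡ 190 (mod 277)
3^9 = 3^8 · 3^1 ≡ 190 · 3 ≡ 16 (mod 277).
So B = 16. Ivy then computes K = B^x mod p = 16^15 mod 277.
16^1 ≡ 16 (mod 277)
16^2 = (16^1)^2 ≡ 16^2 = 256 ≡ 256 (mod 277)
16^4 = (16^2)^2 ≡ 256^2 = 65536 ≡ 164 (mod 277)
16^8 = (16^4)^2 ≡ 164^2 = 26896 ≡ 27 (mod 277)
16^15 = 16^8 · 16^4 · 16^2 · 16^1 ≡ 27 · 164 · 256 · 16 ≡ 236 (mod 277).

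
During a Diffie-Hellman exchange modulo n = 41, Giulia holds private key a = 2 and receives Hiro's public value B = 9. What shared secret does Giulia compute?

40

Shared key K = 9^2 mod 41.
9^1 ≡ 9 (mod 41)
9^2 = (9^1)^2 ≡ 9^2 = 81 ≡ 40 (mod 41)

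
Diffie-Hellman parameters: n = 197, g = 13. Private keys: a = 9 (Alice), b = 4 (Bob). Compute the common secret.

Alice sends A = g^a mod n = 13^9 mod 197.
13^1 ≡ 13 (mod 197)
13^2 = (13^1)^2 ≡ 13^2 = 169 ≡ 169 (mod 197)
13^4 = (13^2)^2 ≡ 169^2 = 28561 ≡ 193 (mod 197)
13^8 = (13^4)^2 ≡ 193^2 = 37249 ≡ 16 (mod 197)
13^9 = 13^8 · 13^1 ≡ 16 · 13 ≡ 11 (mod 197).
So A = 11. Bob then computes K = A^b mod n = 11^4 mod 197.
11^1 ≡ 11 (mod 197)
11^2 = (11^1)^2 ≡ 11^2 = 121 ≡ 121 (mod 197)
11^4 = (11^2)^2 ≡ 121^2 = 14641 ≡ 63 (mod 197)

63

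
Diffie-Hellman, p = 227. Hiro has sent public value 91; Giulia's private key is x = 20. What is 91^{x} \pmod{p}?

64

Shared key K = 91^20 mod 227.
91^1 ≡ 91 (mod 227)
91^2 = (91^1)^2 ≡ 91^2 = 8281 ≡ 109 (mod 227)
91^4 = (91^2)^2 ≡ 109^2 = 11881 ≡ 77 (mod 227)
91^8 = (91^4)^2 ≡ 77^2 = 5929 ≡ 27 (mod 227)
91^16 = (91^8)^2 ≡ 27^2 = 729 ≡ 48 (mod 227)
91^20 = 91^16 · 91^4 ≡ 48 · 77 ≡ 64 (mod 227).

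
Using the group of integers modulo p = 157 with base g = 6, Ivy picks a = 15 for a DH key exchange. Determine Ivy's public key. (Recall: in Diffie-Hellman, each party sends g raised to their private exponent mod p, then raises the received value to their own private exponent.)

150

Public value = 6^15 (mod 157).
6^1 ≡ 6 (mod 157)
6^2 = (6^1)^2 ≡ 6^2 = 36 ≡ 36 (mod 157)
6^4 = (6^2)^2 ≡ 36^2 = 1296 ≡ 40 (mod 157)
6^8 = (6^4)^2 ≡ 40^2 = 1600 ≡ 30 (mod 157)
6^15 = 6^8 · 6^4 · 6^2 · 6^1 ≡ 30 · 40 · 36 · 6 ≡ 150 (mod 157).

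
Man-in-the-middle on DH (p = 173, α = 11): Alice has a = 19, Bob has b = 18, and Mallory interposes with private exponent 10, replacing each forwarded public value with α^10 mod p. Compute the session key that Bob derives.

117

Bob receives Mallory's public value M = 11^10 mod 173 instead of the honest one.
11^1 ≡ 11 (mod 173)
11^2 = (11^1)^2 ≡ 11^2 = 121 ≡ 121 (mod 173)
11^4 = (11^2)^2 ≡ 121^2 = 14641 ≡ 109 (mod 173)
11^8 = (11^4)^2 ≡ 109^2 = 11881 ≡ 117 (mod 173)
11^10 = 11^8 · 11^2 ≡ 117 · 121 ≡ 144 (mod 173).
So M = 144. Bob computes K = M^18 mod 173.
144^1 ≡ 144 (mod 173)
144^2 = (144^1)^2 ≡ 144^2 = 20736 ≡ 149 (mod 173)
144^4 = (144^2)^2 ≡ 149^2 = 22201 ≡ 57 (mod 173)
144^8 = (144^4)^2 ≡ 57^2 = 3249 ≡ 135 (mod 173)
144^16 = (144^8)^2 ≡ 135^2 = 18225 ≡ 60 (mod 173)
144^18 = 144^16 · 144^2 ≡ 60 · 149 ≡ 117 (mod 173).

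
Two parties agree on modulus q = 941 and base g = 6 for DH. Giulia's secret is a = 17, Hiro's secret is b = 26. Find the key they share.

879

Giulia sends A = g^a mod q = 6^17 mod 941.
6^1 ≡ 6 (mod 941)
6^2 = (6^1)^2 ≡ 6^2 = 36 ≡ 36 (mod 941)
6^4 = (6^2)^2 ≡ 36^2 = 1296 ≡ 355 (mod 941)
6^8 = (6^4)^2 ≡ 355^2 = 126025 ≡ 872 (mod 941)
6^16 = (6^8)^2 ≡ 872^2 = 760384 ≡ 56 (mod 941)
6^17 = 6^16 · 6^1 ≡ 56 · 6 ≡ 336 (mod 941).
So A = 336. Hiro then computes K = A^b mod q = 336^26 mod 941.
336^1 ≡ 336 (mod 941)
336^2 = (336^1)^2 ≡ 336^2 = 112896 ≡ 917 (mod 941)
336^4 = (336^2)^2 ≡ 917^2 = 840889 ≡ 576 (mod 941)
336^8 = (336^4)^2 ≡ 576^2 = 331776 ≡ 544 (mod 941)
336^16 = (336^8)^2 ≡ 544^2 = 295936 ≡ 462 (mod 941)
336^26 = 336^16 · 336^8 · 336^2 ≡ 462 · 544 · 917 ≡ 879 (mod 941).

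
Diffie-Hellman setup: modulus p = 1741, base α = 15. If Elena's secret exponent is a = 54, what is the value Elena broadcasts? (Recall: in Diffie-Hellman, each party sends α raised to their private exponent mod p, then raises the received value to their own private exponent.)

Public value = 15^54 mod 1741.
15^1 ≡ 15 (mod 1741)
15^2 = (15^1)^2 ≡ 15^2 = 225 ≡ 225 (mod 1741)
15^4 = (15^2)^2 ≡ 225^2 = 50625 ≡ 136 (mod 1741)
15^8 = (15^4)^2 ≡ 136^2 = 18496 ≡ 1086 (mod 1741)
15^16 = (15^8)^2 ≡ 1086^2 = 1179396 ≡ 739 (mod 1741)
15^32 = (15^16)^2 ≡ 739^2 = 546121 ≡ 1188 (mod 1741)
15^54 = 15^32 · 15^16 · 15^4 · 15^2 ≡ 1188 · 739 · 136 · 225 ≡ 1075 (mod 1741).

1075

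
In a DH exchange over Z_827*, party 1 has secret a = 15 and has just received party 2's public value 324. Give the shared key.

Shared key K = 324^15 mod 827.
324^1 ≡ 324 (mod 827)
324^2 = (324^1)^2 ≡ 324^2 = 104976 ≡ 774 (mod 827)
324^4 = (324^2)^2 ≡ 774^2 = 599076 ≡ 328 (mod 827)
324^8 = (324^4)^2 ≡ 328^2 = 107584 ≡ 74 (mod 827)
324^15 = 324^8 · 324^4 · 324^2 · 324^1 ≡ 74 · 328 · 774 · 324 ≡ 119 (mod 827).

119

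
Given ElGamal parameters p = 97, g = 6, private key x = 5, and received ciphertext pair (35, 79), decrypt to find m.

Shared mask s = c₁^x mod p = 35^5 mod 97.
35^1 ≡ 35 (mod 97)
35^2 = (35^1)^2 ≡ 35^2 = 1225 ≡ 61 (mod 97)
35^4 = (35^2)^2 ≡ 61^2 = 3721 ≡ 35 (mod 97)
35^5 = 35^4 · 35^1 ≡ 35 · 35 ≡ 61 (mod 97).
So s = 61; s⁻¹ ≡ 35 (mod 97).
m = c₂ · s⁻¹ mod 97 = 79 · 35 mod 97 = 49.

49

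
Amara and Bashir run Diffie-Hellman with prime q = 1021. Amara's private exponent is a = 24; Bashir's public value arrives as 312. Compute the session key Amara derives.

113

Shared key K = 312^24 mod 1021.
312^1 ≡ 312 (mod 1021)
312^2 = (312^1)^2 ≡ 312^2 = 97344 ≡ 349 (mod 1021)
312^4 = (312^2)^2 ≡ 349^2 = 121801 ≡ 302 (mod 1021)
312^8 = (312^4)^2 ≡ 302^2 = 91204 ≡ 335 (mod 1021)
312^16 = (312^8)^2 ≡ 335^2 = 112225 ≡ 936 (mod 1021)
312^24 = 312^16 · 312^8 ≡ 936 · 335 ≡ 113 (mod 1021).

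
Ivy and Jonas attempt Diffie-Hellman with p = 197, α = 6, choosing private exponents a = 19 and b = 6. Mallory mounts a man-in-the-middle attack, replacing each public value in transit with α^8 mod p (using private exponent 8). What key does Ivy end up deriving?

Ivy receives Mallory's public value M = 6^8 mod 197 instead of the honest one.
6^1 ≡ 6 (mod 197)
6^2 = (6^1)^2 ≡ 6^2 = 36 ≡ 36 (mod 197)
6^4 = (6^2)^2 ≡ 36^2 = 1296 ≡ 114 (mod 197)
6^8 = (6^4)^2 ≡ 114^2 = 12996 ≡ 191 (mod 197)
So M = 191. Ivy computes K = M^19 mod 197.
191^1 ≡ 191 (mod 197)
191^2 = (191^1)^2 ≡ 191^2 = 36481 ≡ 36 (mod 197)
191^4 = (191^2)^2 ≡ 36^2 = 1296 ≡ 114 (mod 197)
191^8 = (191^4)^2 ≡ 114^2 = 12996 ≡ 191 (mod 197)
191^16 = (191^8)^2 ≡ 191^2 = 36481 ≡ 36 (mod 197)
191^19 = 191^16 · 191^2 · 191^1 ≡ 36 · 36 · 191 ≡ 104 (mod 197).

104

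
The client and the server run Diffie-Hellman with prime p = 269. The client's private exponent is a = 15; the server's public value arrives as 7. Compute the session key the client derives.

Shared key K = 7^15 mod 269.
7^1 ≡ 7 (mod 269)
7^2 = (7^1)^2 ≡ 7^2 = 49 ≡ 49 (mod 269)
7^4 = (7^2)^2 ≡ 49^2 = 2401 ≡ 249 (mod 269)
7^8 = (7^4)^2 ≡ 249^2 = 62001 ≡ 131 (mod 269)
7^15 = 7^8 · 7^4 · 7^2 · 7^1 ≡ 131 · 249 · 49 · 7 ≡ 69 (mod 269).

69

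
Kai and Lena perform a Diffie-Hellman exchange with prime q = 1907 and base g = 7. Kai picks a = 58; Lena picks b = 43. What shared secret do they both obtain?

Lena sends B = g^b mod q = 7^43 mod 1907.
7^1 ≡ 7 (mod 1907)
7^2 = (7^1)^2 ≡ 7^2 = 49 ≡ 49 (mod 1907)
7^4 = (7^2)^2 ≡ 49^2 = 2401 ≡ 494 (mod 1907)
7^8 = (7^4)^2 ≡ 494^2 = 244036 ≡ 1847 (mod 1907)
7^16 = (7^8)^2 ≡ 1847^2 = 3411409 ≡ 1693 (mod 1907)
7^32 = (7^16)^2 ≡ 1693^2 = 2866249 ≡ 28 (mod 1907)
7^43 = 7^32 · 7^8 · 7^2 · 7^1 ≡ 28 · 1847 · 49 · 7 ≡ 1581 (mod 1907).
So B = 1581. Kai then computes K = B^a mod q = 1581^58 mod 1907.
1581^1 ≡ 1581 (mod 1907)
1581^2 = (1581^1)^2 ≡ 1581^2 = 2499561 ≡ 1391 (mod 1907)
1581^4 = (1581^2)^2 ≡ 1391^2 = 1934881 ≡ 1183 (mod 1907)
1581^8 = (1581^4)^2 ≡ 1183^2 = 1399489 ≡ 1658 (mod 1907)
1581^16 = (1581^8)^2 ≡ 1658^2 = 2748964 ≡ 977 (mod 1907)
1581^32 = (1581^16)^2 ≡ 977^2 = 954529 ≡ 1029 (mod 1907)
1581^58 = 1581^32 · 1581^16 · 1581^8 · 1581^2 ≡ 1029 · 977 · 1658 · 1391 ≡ 1864 (mod 1907).

1864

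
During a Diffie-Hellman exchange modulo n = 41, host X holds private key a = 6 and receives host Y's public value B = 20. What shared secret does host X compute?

25

Shared key K = 20^6 mod 41.
20^1 ≡ 20 (mod 41)
20^2 = (20^1)^2 ≡ 20^2 = 400 ≡ 31 (mod 41)
20^4 = (20^2)^2 ≡ 31^2 = 961 ≡ 18 (mod 41)
20^6 = 20^4 · 20^2 ≡ 18 · 31 ≡ 25 (mod 41).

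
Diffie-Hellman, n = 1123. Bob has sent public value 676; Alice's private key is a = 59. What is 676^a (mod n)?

Shared key K = 676^59 mod 1123.
676^1 ≡ 676 (mod 1123)
676^2 = (676^1)^2 ≡ 676^2 = 456976 ≡ 1038 (mod 1123)
676^4 = (676^2)^2 ≡ 1038^2 = 1077444 ≡ 487 (mod 1123)
676^8 = (676^4)^2 ≡ 487^2 = 237169 ≡ 216 (mod 1123)
676^16 = (676^8)^2 ≡ 216^2 = 46656 ≡ 613 (mod 1123)
676^32 = (676^16)^2 ≡ 613^2 = 375769 ≡ 687 (mod 1123)
676^59 = 676^32 · 676^16 · 676^8 · 676^2 · 676^1 ≡ 687 · 613 · 216 · 1038 · 676 ≡ 216 (mod 1123).

216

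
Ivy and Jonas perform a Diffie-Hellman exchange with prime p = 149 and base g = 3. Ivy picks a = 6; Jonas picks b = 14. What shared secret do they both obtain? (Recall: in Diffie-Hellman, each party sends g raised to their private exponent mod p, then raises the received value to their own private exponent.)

Jonas sends B = g^b mod p = 3^14 mod 149.
3^1 ≡ 3 (mod 149)
3^2 = (3^1)^2 ≡ 3^2 = 9 ≡ 9 (mod 149)
3^4 = (3^2)^2 ≡ 9^2 = 81 ≡ 81 (mod 149)
3^8 = (3^4)^2 ≡ 81^2 = 6561 ≡ 5 (mod 149)
3^14 = 3^8 · 3^4 · 3^2 ≡ 5 · 81 · 9 ≡ 69 (mod 149).
So B = 69. Ivy then computes K = B^a mod p = 69^6 mod 149.
69^1 ≡ 69 (mod 149)
69^2 = (69^1)^2 ≡ 69^2 = 4761 ≡ 142 (mod 149)
69^4 = (69^2)^2 ≡ 142^2 = 20164 ≡ 49 (mod 149)
69^6 = 69^4 · 69^2 ≡ 49 · 142 ≡ 104 (mod 149).

104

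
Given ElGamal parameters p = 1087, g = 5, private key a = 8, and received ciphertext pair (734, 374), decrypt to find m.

1003

Shared mask s = c₁^a mod p = 734^8 mod 1087.
734^1 ≡ 734 (mod 1087)
734^2 = (734^1)^2 ≡ 734^2 = 538756 ≡ 691 (mod 1087)
734^4 = (734^2)^2 ≡ 691^2 = 477481 ≡ 288 (mod 1087)
734^8 = (734^4)^2 ≡ 288^2 = 82944 ≡ 332 (mod 1087)
So s = 332; s⁻¹ ≡ 645 (mod 1087).
m = c₂ · s⁻¹ mod 1087 = 374 · 645 mod 1087 = 1003.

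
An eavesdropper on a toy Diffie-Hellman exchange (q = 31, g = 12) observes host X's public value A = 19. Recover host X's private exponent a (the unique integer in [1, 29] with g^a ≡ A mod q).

Try successive powers of 12 modulo 31:
12^1 ≡ 12
12^2 ≡ 20
12^3 ≡ 23
12^4 ≡ 28
12^5 ≡ 26
12^6 ≡ 2
12^7 ≡ 24
12^8 ≡ 9
12^9 ≡ 15
12^10 ≡ 25
12^11 ≡ 21
12^12 ≡ 4
12^13 ≡ 17
12^14 ≡ 18
12^15 ≡ 30
12^16 ≡ 19
Found: a = 16.

16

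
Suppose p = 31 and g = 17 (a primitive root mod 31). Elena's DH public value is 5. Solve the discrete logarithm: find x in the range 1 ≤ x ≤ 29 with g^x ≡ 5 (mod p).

Try successive powers of 17 modulo 31:
17^1 ≡ 17
17^2 ≡ 10
17^3 ≡ 15
17^4 ≡ 7
17^5 ≡ 26
17^6 ≡ 8
17^7 ≡ 12
17^8 ≡ 18
17^9 ≡ 27
17^10 ≡ 25
17^11 ≡ 22
17^12 ≡ 2
17^13 ≡ 3
17^14 ≡ 20
17^15 ≡ 30
17^16 ≡ 14
17^17 ≡ 21
17^18 ≡ 16
17^19 ≡ 24
17^20 ≡ 5
Found: x = 20.

20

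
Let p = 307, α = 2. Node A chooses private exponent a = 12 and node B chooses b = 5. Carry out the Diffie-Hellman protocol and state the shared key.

Node B sends B = α^b mod p = 2^5 mod 307.
2^1 ≡ 2 (mod 307)
2^2 = (2^1)^2 ≡ 2^2 = 4 ≡ 4 (mod 307)
2^4 = (2^2)^2 ≡ 4^2 = 16 ≡ 16 (mod 307)
2^5 = 2^4 · 2^1 ≡ 16 · 2 ≡ 32 (mod 307).
So B = 32. Node A then computes K = B^a mod p = 32^12 mod 307.
32^1 ≡ 32 (mod 307)
32^2 = (32^1)^2 ≡ 32^2 = 1024 ≡ 103 (mod 307)
32^4 = (32^2)^2 ≡ 103^2 = 10609 ≡ 171 (mod 307)
32^8 = (32^4)^2 ≡ 171^2 = 29241 ≡ 76 (mod 307)
32^12 = 32^8 · 32^4 ≡ 76 · 171 ≡ 102 (mod 307).

102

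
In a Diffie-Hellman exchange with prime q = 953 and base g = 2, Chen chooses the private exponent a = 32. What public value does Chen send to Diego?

238

Public value = 2^32 mod 953.
2^1 ≡ 2 (mod 953)
2^2 = (2^1)^2 ≡ 2^2 = 4 ≡ 4 (mod 953)
2^4 = (2^2)^2 ≡ 4^2 = 16 ≡ 16 (mod 953)
2^8 = (2^4)^2 ≡ 16^2 = 256 ≡ 256 (mod 953)
2^16 = (2^8)^2 ≡ 256^2 = 65536 ≡ 732 (mod 953)
2^32 = (2^16)^2 ≡ 732^2 = 535824 ≡ 238 (mod 953)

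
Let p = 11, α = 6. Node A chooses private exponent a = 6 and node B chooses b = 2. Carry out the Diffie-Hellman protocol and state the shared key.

3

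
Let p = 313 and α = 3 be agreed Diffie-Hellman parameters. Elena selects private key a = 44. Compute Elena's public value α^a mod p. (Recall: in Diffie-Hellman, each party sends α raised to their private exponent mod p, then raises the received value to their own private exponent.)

243

Public value = 3^44 mod 313.
3^1 ≡ 3 (mod 313)
3^2 = (3^1)^2 ≡ 3^2 = 9 ≡ 9 (mod 313)
3^4 = (3^2)^2 ≡ 9^2 = 81 ≡ 81 (mod 313)
3^8 = (3^4)^2 ≡ 81^2 = 6561 ≡ 301 (mod 313)
3^16 = (3^8)^2 ≡ 301^2 = 90601 ≡ 144 (mod 313)
3^32 = (3^16)^2 ≡ 144^2 = 20736 ≡ 78 (mod 313)
3^44 = 3^32 · 3^8 · 3^4 ≡ 78 · 301 · 81 ≡ 243 (mod 313).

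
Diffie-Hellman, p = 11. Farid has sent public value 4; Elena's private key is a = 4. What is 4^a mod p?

3

Shared key K = 4^4 mod 11.
4^1 ≡ 4 (mod 11)
4^2 = (4^1)^2 ≡ 4^2 = 16 ≡ 5 (mod 11)
4^4 = (4^2)^2 ≡ 5^2 = 25 ≡ 3 (mod 11)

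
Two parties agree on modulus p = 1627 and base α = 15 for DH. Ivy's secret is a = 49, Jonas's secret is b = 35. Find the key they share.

Jonas sends B = α^b mod p = 15^35 mod 1627.
15^1 ≡ 15 (mod 1627)
15^2 = (15^1)^2 ≡ 15^2 = 225 ≡ 225 (mod 1627)
15^4 = (15^2)^2 ≡ 225^2 = 50625 ≡ 188 (mod 1627)
15^8 = (15^4)^2 ≡ 188^2 = 35344 ≡ 1177 (mod 1627)
15^16 = (15^8)^2 ≡ 1177^2 = 1385329 ≡ 752 (mod 1627)
15^32 = (15^16)^2 ≡ 752^2 = 565504 ≡ 935 (mod 1627)
15^35 = 15^32 · 15^2 · 15^1 ≡ 935 · 225 · 15 ≡ 872 (mod 1627).
So B = 872. Ivy then computes K = B^a mod p = 872^49 mod 1627.
872^1 ≡ 872 (mod 1627)
872^2 = (872^1)^2 ≡ 872^2 = 760384 ≡ 575 (mod 1627)
872^4 = (872^2)^2 ≡ 575^2 = 330625 ≡ 344 (mod 1627)
872^8 = (872^4)^2 ≡ 344^2 = 118336 ≡ 1192 (mod 1627)
872^16 = (872^8)^2 ≡ 1192^2 = 1420864 ≡ 493 (mod 1627)
872^32 = (872^16)^2 ≡ 493^2 = 243049 ≡ 626 (mod 1627)
872^49 = 872^32 · 872^16 · 872^1 ≡ 626 · 493 · 872 ≡ 961 (mod 1627).

961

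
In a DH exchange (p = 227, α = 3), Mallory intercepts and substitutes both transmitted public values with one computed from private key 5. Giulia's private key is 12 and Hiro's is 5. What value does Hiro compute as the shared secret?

63

Hiro receives Mallory's public value M = 3^5 mod 227 instead of the honest one.
3^1 ≡ 3 (mod 227)
3^2 = (3^1)^2 ≡ 3^2 = 9 ≡ 9 (mod 227)
3^4 = (3^2)^2 ≡ 9^2 = 81 ≡ 81 (mod 227)
3^5 = 3^4 · 3^1 ≡ 81 · 3 ≡ 16 (mod 227).
So M = 16. Hiro computes K = M^5 mod 227.
16^1 ≡ 16 (mod 227)
16^2 = (16^1)^2 ≡ 16^2 = 256 ≡ 29 (mod 227)
16^4 = (16^2)^2 ≡ 29^2 = 841 ≡ 160 (mod 227)
16^5 = 16^4 · 16^1 ≡ 160 · 16 ≡ 63 (mod 227).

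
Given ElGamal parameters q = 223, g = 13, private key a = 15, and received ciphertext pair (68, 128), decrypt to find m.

Shared mask s = c₁^a mod q = 68^15 mod 223.
68^1 ≡ 68 (mod 223)
68^2 = (68^1)^2 ≡ 68^2 = 4624 ≡ 164 (mod 223)
68^4 = (68^2)^2 ≡ 164^2 = 26896 ≡ 136 (mod 223)
68^8 = (68^4)^2 ≡ 136^2 = 18496 ≡ 210 (mod 223)
68^15 = 68^8 · 68^4 · 68^2 · 68^1 ≡ 210 · 136 · 164 · 68 ≡ 32 (mod 223).
So s = 32; s⁻¹ ≡ 7 (mod 223).
m = c₂ · s⁻¹ mod 223 = 128 · 7 mod 223 = 4.

4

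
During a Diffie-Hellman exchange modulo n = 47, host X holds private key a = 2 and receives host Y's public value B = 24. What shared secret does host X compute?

12

Shared key K = 24^2 mod 47.
24^1 ≡ 24 (mod 47)
24^2 = (24^1)^2 ≡ 24^2 = 576 ≡ 12 (mod 47)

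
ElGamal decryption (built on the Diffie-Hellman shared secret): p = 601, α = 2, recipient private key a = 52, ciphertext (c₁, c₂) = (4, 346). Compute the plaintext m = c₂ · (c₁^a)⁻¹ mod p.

Shared mask s = c₁^a mod p = 4^52 mod 601.
4^1 ≡ 4 (mod 601)
4^2 = (4^1)^2 ≡ 4^2 = 16 ≡ 16 (mod 601)
4^4 = (4^2)^2 ≡ 16^2 = 256 ≡ 256 (mod 601)
4^8 = (4^4)^2 ≡ 256^2 = 65536 ≡ 27 (mod 601)
4^16 = (4^8)^2 ≡ 27^2 = 729 ≡ 128 (mod 601)
4^32 = (4^16)^2 ≡ 128^2 = 16384 ≡ 157 (mod 601)
4^52 = 4^32 · 4^16 · 4^4 ≡ 157 · 128 · 256 ≡ 16 (mod 601).
So s = 16; s⁻¹ ≡ 263 (mod 601).
m = c₂ · s⁻¹ mod 601 = 346 · 263 mod 601 = 247.

247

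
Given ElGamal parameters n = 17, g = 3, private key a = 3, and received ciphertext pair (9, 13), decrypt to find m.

2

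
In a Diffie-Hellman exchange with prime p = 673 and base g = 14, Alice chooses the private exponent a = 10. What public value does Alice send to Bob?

Public value = 14^10 mod 673.
14^1 ≡ 14 (mod 673)
14^2 = (14^1)^2 ≡ 14^2 = 196 ≡ 196 (mod 673)
14^4 = (14^2)^2 ≡ 196^2 = 38416 ≡ 55 (mod 673)
14^8 = (14^4)^2 ≡ 55^2 = 3025 ≡ 333 (mod 673)
14^10 = 14^8 · 14^2 ≡ 333 · 196 ≡ 660 (mod 673).

660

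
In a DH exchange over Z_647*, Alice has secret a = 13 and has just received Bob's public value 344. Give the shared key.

243

Shared key K = 344^13 mod 647.
344^1 ≡ 344 (mod 647)
344^2 = (344^1)^2 ≡ 344^2 = 118336 ≡ 582 (mod 647)
344^4 = (344^2)^2 ≡ 582^2 = 338724 ≡ 343 (mod 647)
344^8 = (344^4)^2 ≡ 343^2 = 117649 ≡ 542 (mod 647)
344^13 = 344^8 · 344^4 · 344^1 ≡ 542 · 343 · 344 ≡ 243 (mod 647).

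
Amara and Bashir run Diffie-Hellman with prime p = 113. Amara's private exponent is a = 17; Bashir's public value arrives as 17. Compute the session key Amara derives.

Shared key K = 17^17 mod 113.
17^1 ≡ 17 (mod 113)
17^2 = (17^1)^2 ≡ 17^2 = 289 ≡ 63 (mod 113)
17^4 = (17^2)^2 ≡ 63^2 = 3969 ≡ 14 (mod 113)
17^8 = (17^4)^2 ≡ 14^2 = 196 ≡ 83 (mod 113)
17^16 = (17^8)^2 ≡ 83^2 = 6889 ≡ 109 (mod 113)
17^17 = 17^16 · 17^1 ≡ 109 · 17 ≡ 45 (mod 113).

45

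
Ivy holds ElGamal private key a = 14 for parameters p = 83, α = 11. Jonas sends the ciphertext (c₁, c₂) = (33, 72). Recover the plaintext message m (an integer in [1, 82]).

Shared mask s = c₁^a mod p = 33^14 mod 83.
33^1 ≡ 33 (mod 83)
33^2 = (33^1)^2 ≡ 33^2 = 1089 ≡ 10 (mod 83)
33^4 = (33^2)^2 ≡ 10^2 = 100 ≡ 17 (mod 83)
33^8 = (33^4)^2 ≡ 17^2 = 289 ≡ 40 (mod 83)
33^14 = 33^8 · 33^4 · 33^2 ≡ 40 · 17 · 10 ≡ 77 (mod 83).
So s = 77; s⁻¹ ≡ 69 (mod 83).
m = c₂ · s⁻¹ mod 83 = 72 · 69 mod 83 = 71.

71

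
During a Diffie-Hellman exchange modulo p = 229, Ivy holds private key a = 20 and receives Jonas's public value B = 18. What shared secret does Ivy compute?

134

Shared key K = 18^20 mod 229.
18^1 ≡ 18 (mod 229)
18^2 = (18^1)^2 ≡ 18^2 = 324 ≡ 95 (mod 229)
18^4 = (18^2)^2 ≡ 95^2 = 9025 ≡ 94 (mod 229)
18^8 = (18^4)^2 ≡ 94^2 = 8836 ≡ 134 (mod 229)
18^16 = (18^8)^2 ≡ 134^2 = 17956 ≡ 94 (mod 229)
18^20 = 18^16 · 18^4 ≡ 94 · 94 ≡ 134 (mod 229).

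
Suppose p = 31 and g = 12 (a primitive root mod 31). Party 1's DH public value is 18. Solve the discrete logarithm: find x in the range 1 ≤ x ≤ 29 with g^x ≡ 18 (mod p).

Try successive powers of 12 modulo 31:
12^1 ≡ 12
12^2 ≡ 20
12^3 ≡ 23
12^4 ≡ 28
12^5 ≡ 26
12^6 ≡ 2
12^7 ≡ 24
12^8 ≡ 9
12^9 ≡ 15
12^10 ≡ 25
12^11 ≡ 21
12^12 ≡ 4
12^13 ≡ 17
12^14 ≡ 18
Found: x = 14.

14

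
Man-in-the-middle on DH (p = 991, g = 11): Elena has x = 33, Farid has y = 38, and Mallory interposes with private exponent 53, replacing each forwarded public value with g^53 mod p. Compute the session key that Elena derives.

402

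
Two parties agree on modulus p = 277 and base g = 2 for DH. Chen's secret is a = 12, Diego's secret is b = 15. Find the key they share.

Diego sends B = g^b mod p = 2^15 mod 277.
2^1 ≡ 2 (mod 277)
2^2 = (2^1)^2 ≡ 2^2 = 4 ≡ 4 (mod 277)
2^4 = (2^2)^2 ≡ 4^2 = 16 ≡ 16 (mod 277)
2^8 = (2^4)^2 ≡ 16^2 = 256 ≡ 256 (mod 277)
2^15 = 2^8 · 2^4 · 2^2 · 2^1 ≡ 256 · 16 · 4 · 2 ≡ 82 (mod 277).
So B = 82. Chen then computes K = B^a mod p = 82^12 mod 277.
82^1 ≡ 82 (mod 277)
82^2 = (82^1)^2 ≡ 82^2 = 6724 ≡ 76 (mod 277)
82^4 = (82^2)^2 ≡ 76^2 = 5776 ≡ 236 (mod 277)
82^8 = (82^4)^2 ≡ 236^2 = 55696 ≡ 19 (mod 277)
82^12 = 82^8 · 82^4 ≡ 19 · 236 ≡ 52 (mod 277).

52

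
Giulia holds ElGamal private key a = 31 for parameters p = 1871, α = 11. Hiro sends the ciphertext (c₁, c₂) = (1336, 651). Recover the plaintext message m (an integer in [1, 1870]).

189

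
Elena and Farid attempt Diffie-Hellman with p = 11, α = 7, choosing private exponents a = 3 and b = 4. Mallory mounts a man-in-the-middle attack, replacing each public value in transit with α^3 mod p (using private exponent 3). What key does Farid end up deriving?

5

Farid receives Mallory's public value M = 7^3 mod 11 instead of the honest one.
7^1 ≡ 7 (mod 11)
7^2 = (7^1)^2 ≡ 7^2 = 49 ≡ 5 (mod 11)
7^3 = 7^2 · 7^1 ≡ 5 · 7 ≡ 2 (mod 11).
So M = 2. Farid computes K = M^4 mod 11.
2^1 ≡ 2 (mod 11)
2^2 = (2^1)^2 ≡ 2^2 = 4 ≡ 4 (mod 11)
2^4 = (2^2)^2 ≡ 4^2 = 16 ≡ 5 (mod 11)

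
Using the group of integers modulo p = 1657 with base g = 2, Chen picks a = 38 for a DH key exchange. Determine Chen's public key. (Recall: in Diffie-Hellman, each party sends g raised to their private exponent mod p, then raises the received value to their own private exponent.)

1301

Public value = 2^38 mod 1657.
2^1 ≡ 2 (mod 1657)
2^2 = (2^1)^2 ≡ 2^2 = 4 ≡ 4 (mod 1657)
2^4 = (2^2)^2 ≡ 4^2 = 16 ≡ 16 (mod 1657)
2^8 = (2^4)^2 ≡ 16^2 = 256 ≡ 256 (mod 1657)
2^16 = (2^8)^2 ≡ 256^2 = 65536 ≡ 913 (mod 1657)
2^32 = (2^16)^2 ≡ 913^2 = 833569 ≡ 98 (mod 1657)
2^38 = 2^32 · 2^4 · 2^2 ≡ 98 · 16 · 4 ≡ 1301 (mod 1657).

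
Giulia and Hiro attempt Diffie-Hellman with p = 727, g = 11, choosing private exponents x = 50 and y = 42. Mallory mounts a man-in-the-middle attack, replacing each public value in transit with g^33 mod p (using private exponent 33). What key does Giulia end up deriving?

590

Giulia receives Mallory's public value M = 11^33 mod 727 instead of the honest one.
11^1 ≡ 11 (mod 727)
11^2 = (11^1)^2 ≡ 11^2 = 121 ≡ 121 (mod 727)
11^4 = (11^2)^2 ≡ 121^2 = 14641 ≡ 101 (mod 727)
11^8 = (11^4)^2 ≡ 101^2 = 10201 ≡ 23 (mod 727)
11^16 = (11^8)^2 ≡ 23^2 = 529 ≡ 529 (mod 727)
11^32 = (11^16)^2 ≡ 529^2 = 279841 ≡ 673 (mod 727)
11^33 = 11^32 · 11^1 ≡ 673 · 11 ≡ 133 (mod 727).
So M = 133. Giulia computes K = M^50 mod 727.
133^1 ≡ 133 (mod 727)
133^2 = (133^1)^2 ≡ 133^2 = 17689 ≡ 241 (mod 727)
133^4 = (133^2)^2 ≡ 241^2 = 58081 ≡ 648 (mod 727)
133^8 = (133^4)^2 ≡ 648^2 = 419904 ≡ 425 (mod 727)
133^16 = (133^8)^2 ≡ 425^2 = 180625 ≡ 329 (mod 727)
133^32 = (133^16)^2 ≡ 329^2 = 108241 ≡ 645 (mod 727)
133^50 = 133^32 · 133^16 · 133^2 ≡ 645 · 329 · 241 ≡ 590 (mod 727).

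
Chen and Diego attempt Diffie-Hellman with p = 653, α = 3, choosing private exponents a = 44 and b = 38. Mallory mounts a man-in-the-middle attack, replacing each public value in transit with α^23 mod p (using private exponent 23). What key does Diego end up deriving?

Diego receives Mallory's public value M = 3^23 mod 653 instead of the honest one.
3^1 ≡ 3 (mod 653)
3^2 = (3^1)^2 ≡ 3^2 = 9 ≡ 9 (mod 653)
3^4 = (3^2)^2 ≡ 9^2 = 81 ≡ 81 (mod 653)
3^8 = (3^4)^2 ≡ 81^2 = 6561 ≡ 31 (mod 653)
3^16 = (3^8)^2 ≡ 31^2 = 961 ≡ 308 (mod 653)
3^23 = 3^16 · 3^4 · 3^2 · 3^1 ≡ 308 · 81 · 9 · 3 ≡ 353 (mod 653).
So M = 353. Diego computes K = M^38 mod 653.
353^1 ≡ 353 (mod 653)
353^2 = (353^1)^2 ≡ 353^2 = 124609 ≡ 539 (mod 653)
353^4 = (353^2)^2 ≡ 539^2 = 290521 ≡ 589 (mod 653)
353^8 = (353^4)^2 ≡ 589^2 = 346921 ≡ 178 (mod 653)
353^16 = (353^8)^2 ≡ 178^2 = 31684 ≡ 340 (mod 653)
353^32 = (353^16)^2 ≡ 340^2 = 115600 ≡ 19 (mod 653)
353^38 = 353^32 · 353^4 · 353^2 ≡ 19 · 589 · 539 ≡ 188 (mod 653).

188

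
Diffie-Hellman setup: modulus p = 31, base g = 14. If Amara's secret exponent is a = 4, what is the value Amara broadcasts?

Public value = 14^4 mod 31.
14^1 ≡ 14 (mod 31)
14^2 = (14^1)^2 ≡ 14^2 = 196 ≡ 10 (mod 31)
14^4 = (14^2)^2 ≡ 10^2 = 100 ≡ 7 (mod 31)

7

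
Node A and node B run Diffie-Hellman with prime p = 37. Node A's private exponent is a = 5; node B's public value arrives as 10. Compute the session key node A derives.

Shared key K = 10^5 mod 37.
10^1 ≡ 10 (mod 37)
10^2 = (10^1)^2 ≡ 10^2 = 100 ≡ 26 (mod 37)
10^4 = (10^2)^2 ≡ 26^2 = 676 ≡ 10 (mod 37)
10^5 = 10^4 · 10^1 ≡ 10 · 10 ≡ 26 (mod 37).

26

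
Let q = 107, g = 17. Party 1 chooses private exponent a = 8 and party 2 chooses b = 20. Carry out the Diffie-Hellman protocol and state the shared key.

90

Party 2 sends B = g^b mod q = 17^20 mod 107.
17^1 ≡ 17 (mod 107)
17^2 = (17^1)^2 ≡ 17^2 = 289 ≡ 75 (mod 107)
17^4 = (17^2)^2 ≡ 75^2 = 5625 ≡ 61 (mod 107)
17^8 = (17^4)^2 ≡ 61^2 = 3721 ≡ 83 (mod 107)
17^16 = (17^8)^2 ≡ 83^2 = 6889 ≡ 41 (mod 107)
17^20 = 17^16 · 17^4 ≡ 41 · 61 ≡ 40 (mod 107).
So B = 40. Party 1 then computes K = B^a mod q = 40^8 mod 107.
40^1 ≡ 40 (mod 107)
40^2 = (40^1)^2 ≡ 40^2 = 1600 ≡ 102 (mod 107)
40^4 = (40^2)^2 ≡ 102^2 = 10404 ≡ 25 (mod 107)
40^8 = (40^4)^2 ≡ 25^2 = 625 ≡ 90 (mod 107)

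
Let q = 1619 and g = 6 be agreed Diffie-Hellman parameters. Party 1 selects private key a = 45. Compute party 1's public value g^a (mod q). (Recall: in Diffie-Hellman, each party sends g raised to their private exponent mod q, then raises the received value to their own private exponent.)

1012

Public value = 6^45 (mod 1619).
6^1 ≡ 6 (mod 1619)
6^2 = (6^1)^2 ≡ 6^2 = 36 ≡ 36 (mod 1619)
6^4 = (6^2)^2 ≡ 36^2 = 1296 ≡ 1296 (mod 1619)
6^8 = (6^4)^2 ≡ 1296^2 = 1679616 ≡ 713 (mod 1619)
6^16 = (6^8)^2 ≡ 713^2 = 508369 ≡ 3 (mod 1619)
6^32 = (6^16)^2 ≡ 3^2 = 9 ≡ 9 (mod 1619)
6^45 = 6^32 · 6^8 · 6^4 · 6^1 ≡ 9 · 713 · 1296 · 6 ≡ 1012 (mod 1619).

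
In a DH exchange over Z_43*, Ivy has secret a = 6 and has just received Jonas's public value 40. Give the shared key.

41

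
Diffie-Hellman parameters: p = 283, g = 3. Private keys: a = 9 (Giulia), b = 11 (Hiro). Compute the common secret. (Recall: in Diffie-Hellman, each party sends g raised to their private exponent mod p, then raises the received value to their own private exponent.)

Giulia sends A = g^a mod p = 3^9 mod 283.
3^1 ≡ 3 (mod 283)
3^2 = (3^1)^2 ≡ 3^2 = 9 ≡ 9 (mod 283)
3^4 = (3^2)^2 ≡ 9^2 = 81 ≡ 81 (mod 283)
3^8 = (3^4)^2 ≡ 81^2 = 6561 ≡ 52 (mod 283)
3^9 = 3^8 · 3^1 ≡ 52 · 3 ≡ 156 (mod 283).
So A = 156. Hiro then computes K = A^b mod p = 156^11 mod 283.
156^1 ≡ 156 (mod 283)
156^2 = (156^1)^2 ≡ 156^2 = 24336 ≡ 281 (mod 283)
156^4 = (156^2)^2 ≡ 281^2 = 78961 ≡ 4 (mod 283)
156^8 = (156^4)^2 ≡ 4^2 = 16 ≡ 16 (mod 283)
156^11 = 156^8 · 156^2 · 156^1 ≡ 16 · 281 · 156 ≡ 102 (mod 283).

102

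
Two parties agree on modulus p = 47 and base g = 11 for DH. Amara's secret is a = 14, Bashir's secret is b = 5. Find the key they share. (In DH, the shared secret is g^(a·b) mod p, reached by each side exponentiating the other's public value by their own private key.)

Amara sends A = g^a mod p = 11^14 mod 47.
11^1 ≡ 11 (mod 47)
11^2 = (11^1)^2 ≡ 11^2 = 121 ≡ 27 (mod 47)
11^4 = (11^2)^2 ≡ 27^2 = 729 ≡ 24 (mod 47)
11^8 = (11^4)^2 ≡ 24^2 = 576 ≡ 12 (mod 47)
11^14 = 11^8 · 11^4 · 11^2 ≡ 12 · 24 · 27 ≡ 21 (mod 47).
So A = 21. Bashir then computes K = A^b mod p = 21^5 mod 47.
21^1 ≡ 21 (mod 47)
21^2 = (21^1)^2 ≡ 21^2 = 441 ≡ 18 (mod 47)
21^4 = (21^2)^2 ≡ 18^2 = 324 ≡ 42 (mod 47)
21^5 = 21^4 · 21^1 ≡ 42 · 21 ≡ 36 (mod 47).

36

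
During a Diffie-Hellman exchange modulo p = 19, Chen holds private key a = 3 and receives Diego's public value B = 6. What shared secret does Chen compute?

Shared key K = 6^3 mod 19.
6^1 ≡ 6 (mod 19)
6^2 = (6^1)^2 ≡ 6^2 = 36 ≡ 17 (mod 19)
6^3 = 6^2 · 6^1 ≡ 17 · 6 ≡ 7 (mod 19).

7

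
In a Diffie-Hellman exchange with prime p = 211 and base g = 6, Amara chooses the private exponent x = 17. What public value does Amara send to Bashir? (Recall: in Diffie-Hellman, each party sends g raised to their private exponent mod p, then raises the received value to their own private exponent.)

37

Public value = 6^17 (mod 211).
6^1 ≡ 6 (mod 211)
6^2 = (6^1)^2 ≡ 6^2 = 36 ≡ 36 (mod 211)
6^4 = (6^2)^2 ≡ 36^2 = 1296 ≡ 30 (mod 211)
6^8 = (6^4)^2 ≡ 30^2 = 900 ≡ 56 (mod 211)
6^16 = (6^8)^2 ≡ 56^2 = 3136 ≡ 182 (mod 211)
6^17 = 6^16 · 6^1 ≡ 182 · 6 ≡ 37 (mod 211).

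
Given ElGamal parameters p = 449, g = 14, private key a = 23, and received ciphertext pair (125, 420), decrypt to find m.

304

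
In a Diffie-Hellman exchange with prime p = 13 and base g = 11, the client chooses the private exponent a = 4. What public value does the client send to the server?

3

Public value = 11^{4} \pmod{13}.
11^1 ≡ 11 (mod 13)
11^2 = (11^1)^2 ≡ 11^2 = 121 ≡ 4 (mod 13)
11^4 = (11^2)^2 ≡ 4^2 = 16 ≡ 3 (mod 13)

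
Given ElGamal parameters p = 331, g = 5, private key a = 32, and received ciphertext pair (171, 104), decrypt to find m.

94

Shared mask s = c₁^a mod p = 171^32 mod 331.
171^1 ≡ 171 (mod 331)
171^2 = (171^1)^2 ≡ 171^2 = 29241 ≡ 113 (mod 331)
171^4 = (171^2)^2 ≡ 113^2 = 12769 ≡ 191 (mod 331)
171^8 = (171^4)^2 ≡ 191^2 = 36481 ≡ 71 (mod 331)
171^16 = (171^8)^2 ≡ 71^2 = 5041 ≡ 76 (mod 331)
171^32 = (171^16)^2 ≡ 76^2 = 5776 ≡ 149 (mod 331)
So s = 149; s⁻¹ ≡ 20 (mod 331).
m = c₂ · s⁻¹ mod 331 = 104 · 20 mod 331 = 94.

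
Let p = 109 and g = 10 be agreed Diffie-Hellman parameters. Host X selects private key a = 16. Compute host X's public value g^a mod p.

5

Public value = 10^16 mod 109.
10^1 ≡ 10 (mod 109)
10^2 = (10^1)^2 ≡ 10^2 = 100 ≡ 100 (mod 109)
10^4 = (10^2)^2 ≡ 100^2 = 10000 ≡ 81 (mod 109)
10^8 = (10^4)^2 ≡ 81^2 = 6561 ≡ 21 (mod 109)
10^16 = (10^8)^2 ≡ 21^2 = 441 ≡ 5 (mod 109)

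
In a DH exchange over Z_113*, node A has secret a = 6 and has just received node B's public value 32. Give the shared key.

Shared key K = 32^6 mod 113.
32^1 ≡ 32 (mod 113)
32^2 = (32^1)^2 ≡ 32^2 = 1024 ≡ 7 (mod 113)
32^4 = (32^2)^2 ≡ 7^2 = 49 ≡ 49 (mod 113)
32^6 = 32^4 · 32^2 ≡ 49 · 7 ≡ 4 (mod 113).

4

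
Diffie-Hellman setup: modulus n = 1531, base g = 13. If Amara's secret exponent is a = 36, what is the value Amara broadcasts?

1426

Public value = 13^36 mod 1531.
13^1 ≡ 13 (mod 1531)
13^2 = (13^1)^2 ≡ 13^2 = 169 ≡ 169 (mod 1531)
13^4 = (13^2)^2 ≡ 169^2 = 28561 ≡ 1003 (mod 1531)
13^8 = (13^4)^2 ≡ 1003^2 = 1006009 ≡ 142 (mod 1531)
13^16 = (13^8)^2 ≡ 142^2 = 20164 ≡ 261 (mod 1531)
13^32 = (13^16)^2 ≡ 261^2 = 68121 ≡ 757 (mod 1531)
13^36 = 13^32 · 13^4 ≡ 757 · 1003 ≡ 1426 (mod 1531).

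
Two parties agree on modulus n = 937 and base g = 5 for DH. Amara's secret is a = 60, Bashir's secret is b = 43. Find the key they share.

384

Amara sends A = g^a mod n = 5^60 mod 937.
5^1 ≡ 5 (mod 937)
5^2 = (5^1)^2 ≡ 5^2 = 25 ≡ 25 (mod 937)
5^4 = (5^2)^2 ≡ 25^2 = 625 ≡ 625 (mod 937)
5^8 = (5^4)^2 ≡ 625^2 = 390625 ≡ 833 (mod 937)
5^16 = (5^8)^2 ≡ 833^2 = 693889 ≡ 509 (mod 937)
5^32 = (5^16)^2 ≡ 509^2 = 259081 ≡ 469 (mod 937)
5^60 = 5^32 · 5^16 · 5^8 · 5^4 ≡ 469 · 509 · 833 · 625 ≡ 235 (mod 937).
So A = 235. Bashir then computes K = A^b mod n = 235^43 mod 937.
235^1 ≡ 235 (mod 937)
235^2 = (235^1)^2 ≡ 235^2 = 55225 ≡ 879 (mod 937)
235^4 = (235^2)^2 ≡ 879^2 = 772641 ≡ 553 (mod 937)
235^8 = (235^4)^2 ≡ 553^2 = 305809 ≡ 347 (mod 937)
235^16 = (235^8)^2 ≡ 347^2 = 120409 ≡ 473 (mod 937)
235^32 = (235^16)^2 ≡ 473^2 = 223729 ≡ 723 (mod 937)
235^43 = 235^32 · 235^8 · 235^2 · 235^1 ≡ 723 · 347 · 879 · 235 ≡ 384 (mod 937).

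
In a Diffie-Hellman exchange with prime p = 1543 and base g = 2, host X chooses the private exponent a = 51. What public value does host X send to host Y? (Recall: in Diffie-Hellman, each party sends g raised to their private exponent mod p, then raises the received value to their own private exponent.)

666

Public value = 2^51 (mod 1543).
2^1 ≡ 2 (mod 1543)
2^2 = (2^1)^2 ≡ 2^2 = 4 ≡ 4 (mod 1543)
2^4 = (2^2)^2 ≡ 4^2 = 16 ≡ 16 (mod 1543)
2^8 = (2^4)^2 ≡ 16^2 = 256 ≡ 256 (mod 1543)
2^16 = (2^8)^2 ≡ 256^2 = 65536 ≡ 730 (mod 1543)
2^32 = (2^16)^2 ≡ 730^2 = 532900 ≡ 565 (mod 1543)
2^51 = 2^32 · 2^16 · 2^2 · 2^1 ≡ 565 · 730 · 4 · 2 ≡ 666 (mod 1543).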